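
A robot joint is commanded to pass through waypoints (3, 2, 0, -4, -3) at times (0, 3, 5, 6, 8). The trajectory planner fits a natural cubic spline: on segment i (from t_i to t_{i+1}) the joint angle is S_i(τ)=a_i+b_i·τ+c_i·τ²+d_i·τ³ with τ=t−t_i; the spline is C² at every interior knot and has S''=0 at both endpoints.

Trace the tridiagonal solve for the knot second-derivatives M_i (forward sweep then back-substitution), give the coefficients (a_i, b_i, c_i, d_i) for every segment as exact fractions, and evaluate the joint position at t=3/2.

  seg 0: a=3 b=-521/978 c=0 d=65/2934
  seg 1: a=2 b=32/489 c=65/326 d=-179/489
  seg 2: a=0 b=-1726/489 c=-651/326 d=1493/978
  seg 3: a=-4 b=-2879/978 c=421/163 d=-421/978
S(3/2) = 5935/2608

Δ: Δ0=-1/3, Δ1=-1, Δ2=-4, Δ3=1/2
row 1: diag=10, rhs=-4; c'=1/5, d'=-2/5
row 2: denom=6−2·1/5=28/5; d'=(-18−2·-2/5)/(28/5)=-43/14
row 3: denom=6−1·5/28=163/28; d'=(27−1·-43/14)/(163/28)=842/163
back: M3=842/163
back: M2=-43/14−5/28·842/163=-651/163
back: M1=-2/5−1/5·-651/163=65/163
M: M0=0, M1=65/163, M2=-651/163, M3=842/163, M4=0
seg 0: a=3, c=M0/2=0, d=(M1−M0)/(6·3)=65/2934, b=Δ0−h0·(2M0+M1)/6=-521/978
seg 1: a=2, c=M1/2=65/326, d=(M2−M1)/(6·2)=-179/489, b=Δ1−h1·(2M1+M2)/6=32/489
seg 2: a=0, c=M2/2=-651/326, d=(M3−M2)/(6·1)=1493/978, b=Δ2−h2·(2M2+M3)/6=-1726/489
seg 3: a=-4, c=M3/2=421/163, d=(M4−M3)/(6·2)=-421/978, b=Δ3−h3·(2M3+M4)/6=-2879/978
t_q=3/2 → seg 0, τ=3/2; S=3+-521/978·τ+0·τ²+65/2934·τ³=5935/2608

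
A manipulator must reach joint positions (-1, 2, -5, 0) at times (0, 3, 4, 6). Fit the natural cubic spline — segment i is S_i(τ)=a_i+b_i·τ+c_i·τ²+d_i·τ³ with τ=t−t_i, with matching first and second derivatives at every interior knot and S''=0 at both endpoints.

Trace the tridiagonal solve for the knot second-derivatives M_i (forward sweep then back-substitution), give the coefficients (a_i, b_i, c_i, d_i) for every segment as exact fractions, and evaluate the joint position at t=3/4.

  seg 0: a=-1 b=439/94 c=0 d=-115/282
  seg 1: a=2 b=-298/47 c=-345/94 d=283/94
  seg 2: a=-5 b=-437/94 c=252/47 d=-42/47
S(3/4) = 14021/6016

Δ: Δ0=1, Δ1=-7, Δ2=5/2
row 1: diag=8, rhs=-48; c'=1/8, d'=-6
row 2: denom=6−1·1/8=47/8; d'=(57−1·-6)/(47/8)=504/47
back: M2=504/47
back: M1=-6−1/8·504/47=-345/47
M: M0=0, M1=-345/47, M2=504/47, M3=0
seg 0: a=-1, c=M0/2=0, d=(M1−M0)/(6·3)=-115/282, b=Δ0−h0·(2M0+M1)/6=439/94
seg 1: a=2, c=M1/2=-345/94, d=(M2−M1)/(6·1)=283/94, b=Δ1−h1·(2M1+M2)/6=-298/47
seg 2: a=-5, c=M2/2=252/47, d=(M3−M2)/(6·2)=-42/47, b=Δ2−h2·(2M2+M3)/6=-437/94
t_q=3/4 → seg 0, τ=3/4; S=-1+439/94·τ+0·τ²+-115/282·τ³=14021/6016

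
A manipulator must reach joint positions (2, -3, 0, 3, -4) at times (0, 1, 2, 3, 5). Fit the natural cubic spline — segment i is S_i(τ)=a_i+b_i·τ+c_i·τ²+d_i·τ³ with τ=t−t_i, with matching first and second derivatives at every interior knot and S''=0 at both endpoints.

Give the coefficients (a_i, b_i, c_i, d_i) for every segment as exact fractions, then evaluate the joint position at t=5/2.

  seg 0: a=2 b=-1215/172 c=0 d=355/172
  seg 1: a=-3 b=-75/86 c=1065/172 d=-399/172
  seg 2: a=0 b=783/172 c=-33/43 d=-135/172
  seg 3: a=3 b=57/86 c=-537/172 d=179/344
S(5/2) = 2733/1376

Δ: Δ0=-5, Δ1=3, Δ2=3, Δ3=-7/2
row 1: diag=4, rhs=48; c'=1/4, d'=12
row 2: denom=4−1·1/4=15/4; d'=(0−1·12)/(15/4)=-16/5
row 3: denom=6−1·4/15=86/15; d'=(-39−1·-16/5)/(86/15)=-537/86
back: M3=-537/86
back: M2=-16/5−4/15·-537/86=-66/43
back: M1=12−1/4·-66/43=1065/86
M: M0=0, M1=1065/86, M2=-66/43, M3=-537/86, M4=0
seg 0: a=2, c=M0/2=0, d=(M1−M0)/(6·1)=355/172, b=Δ0−h0·(2M0+M1)/6=-1215/172
seg 1: a=-3, c=M1/2=1065/172, d=(M2−M1)/(6·1)=-399/172, b=Δ1−h1·(2M1+M2)/6=-75/86
seg 2: a=0, c=M2/2=-33/43, d=(M3−M2)/(6·1)=-135/172, b=Δ2−h2·(2M2+M3)/6=783/172
seg 3: a=3, c=M3/2=-537/172, d=(M4−M3)/(6·2)=179/344, b=Δ3−h3·(2M3+M4)/6=57/86
t_q=5/2 → seg 2, τ=1/2; S=0+783/172·τ+-33/43·τ²+-135/172·τ³=2733/1376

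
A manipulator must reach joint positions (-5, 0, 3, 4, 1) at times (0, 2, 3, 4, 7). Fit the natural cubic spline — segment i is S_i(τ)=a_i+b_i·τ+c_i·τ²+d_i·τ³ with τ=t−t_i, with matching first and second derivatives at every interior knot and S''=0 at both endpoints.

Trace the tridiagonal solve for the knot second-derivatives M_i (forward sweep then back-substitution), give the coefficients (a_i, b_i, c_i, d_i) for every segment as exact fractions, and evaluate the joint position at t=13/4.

  seg 0: a=-5 b=193/89 c=0 d=59/712
  seg 1: a=0 b=563/178 c=177/356 d=-235/356
  seg 2: a=3 b=775/356 c=-132/89 d=109/356
  seg 3: a=4 b=23/178 c=-201/356 d=67/1068
S(13/4) = 78749/22784

Δ: Δ0=5/2, Δ1=3, Δ2=1, Δ3=-1
row 1: diag=6, rhs=3; c'=1/6, d'=1/2
row 2: denom=4−1·1/6=23/6; d'=(-12−1·1/2)/(23/6)=-75/23
row 3: denom=8−1·6/23=178/23; d'=(-12−1·-75/23)/(178/23)=-201/178
back: M3=-201/178
back: M2=-75/23−6/23·-201/178=-264/89
back: M1=1/2−1/6·-264/89=177/178
M: M0=0, M1=177/178, M2=-264/89, M3=-201/178, M4=0
seg 0: a=-5, c=M0/2=0, d=(M1−M0)/(6·2)=59/712, b=Δ0−h0·(2M0+M1)/6=193/89
seg 1: a=0, c=M1/2=177/356, d=(M2−M1)/(6·1)=-235/356, b=Δ1−h1·(2M1+M2)/6=563/178
seg 2: a=3, c=M2/2=-132/89, d=(M3−M2)/(6·1)=109/356, b=Δ2−h2·(2M2+M3)/6=775/356
seg 3: a=4, c=M3/2=-201/356, d=(M4−M3)/(6·3)=67/1068, b=Δ3−h3·(2M3+M4)/6=23/178
t_q=13/4 → seg 2, τ=1/4; S=3+775/356·τ+-132/89·τ²+109/356·τ³=78749/22784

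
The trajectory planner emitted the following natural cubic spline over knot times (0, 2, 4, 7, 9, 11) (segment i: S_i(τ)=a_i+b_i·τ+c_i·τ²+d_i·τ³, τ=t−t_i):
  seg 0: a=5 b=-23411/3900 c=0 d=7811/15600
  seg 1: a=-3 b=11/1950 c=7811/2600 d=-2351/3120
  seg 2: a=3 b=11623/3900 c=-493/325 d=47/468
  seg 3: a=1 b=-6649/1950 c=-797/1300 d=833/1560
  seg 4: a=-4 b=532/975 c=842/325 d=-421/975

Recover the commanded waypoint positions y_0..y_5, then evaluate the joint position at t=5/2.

y_0 = S_0(0) = a_0 = 5
y_1 = S_1(0) = a_1 = -3
y_2 = S_2(0) = a_2 = 3
y_3 = S_3(0) = a_3 = 1
y_4 = S_4(0) = a_4 = -4
y_5 = S_4(2) = 4
t_q=5/2 is in segment 1 (τ=1/2); S_1(τ)=-7489/3200

y_0=5 y_1=-3 y_2=3 y_3=1 y_4=-4 y_5=4
S(5/2) = -7489/3200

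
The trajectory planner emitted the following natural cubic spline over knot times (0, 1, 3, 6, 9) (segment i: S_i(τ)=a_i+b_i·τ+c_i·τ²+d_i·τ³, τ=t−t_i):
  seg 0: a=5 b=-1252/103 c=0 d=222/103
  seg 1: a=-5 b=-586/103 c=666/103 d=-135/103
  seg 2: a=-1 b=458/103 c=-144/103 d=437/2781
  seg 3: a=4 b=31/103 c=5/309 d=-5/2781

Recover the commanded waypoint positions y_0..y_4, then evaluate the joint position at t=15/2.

y_0=5 y_1=-5 y_2=-1 y_3=4 y_4=5
S(15/2) = 3693/824

y_0 = S_0(0) = a_0 = 5
y_1 = S_1(0) = a_1 = -5
y_2 = S_2(0) = a_2 = -1
y_3 = S_3(0) = a_3 = 4
y_4 = S_3(3) = 5
t_q=15/2 is in segment 3 (τ=3/2); S_3(τ)=3693/824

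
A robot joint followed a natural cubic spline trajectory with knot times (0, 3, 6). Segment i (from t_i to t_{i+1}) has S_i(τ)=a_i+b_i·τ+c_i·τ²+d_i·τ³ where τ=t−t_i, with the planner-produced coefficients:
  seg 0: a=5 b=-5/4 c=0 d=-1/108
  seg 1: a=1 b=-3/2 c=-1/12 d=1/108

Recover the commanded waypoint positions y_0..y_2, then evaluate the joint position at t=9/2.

y_0 = S_0(0) = a_0 = 5
y_1 = S_1(0) = a_1 = 1
y_2 = S_1(3) = -4
t_q=9/2 is in segment 1 (τ=3/2); S_1(τ)=-45/32

y_0=5 y_1=1 y_2=-4
S(9/2) = -45/32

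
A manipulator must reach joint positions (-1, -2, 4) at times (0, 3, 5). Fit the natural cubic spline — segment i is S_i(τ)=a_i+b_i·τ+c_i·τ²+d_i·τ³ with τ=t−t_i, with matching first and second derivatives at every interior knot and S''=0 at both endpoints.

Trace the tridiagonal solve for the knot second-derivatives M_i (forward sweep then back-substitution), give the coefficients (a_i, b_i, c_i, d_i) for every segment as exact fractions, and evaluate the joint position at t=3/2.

  seg 0: a=-1 b=-4/3 c=0 d=1/9
  seg 1: a=-2 b=5/3 c=1 d=-1/6
S(3/2) = -21/8

Δ: Δ0=-1/3, Δ1=3
row 1: diag=10, rhs=20; c'=1/5, d'=2
back: M1=2
M: M0=0, M1=2, M2=0
seg 0: a=-1, c=M0/2=0, d=(M1−M0)/(6·3)=1/9, b=Δ0−h0·(2M0+M1)/6=-4/3
seg 1: a=-2, c=M1/2=1, d=(M2−M1)/(6·2)=-1/6, b=Δ1−h1·(2M1+M2)/6=5/3
t_q=3/2 → seg 0, τ=3/2; S=-1+-4/3·τ+0·τ²+1/9·τ³=-21/8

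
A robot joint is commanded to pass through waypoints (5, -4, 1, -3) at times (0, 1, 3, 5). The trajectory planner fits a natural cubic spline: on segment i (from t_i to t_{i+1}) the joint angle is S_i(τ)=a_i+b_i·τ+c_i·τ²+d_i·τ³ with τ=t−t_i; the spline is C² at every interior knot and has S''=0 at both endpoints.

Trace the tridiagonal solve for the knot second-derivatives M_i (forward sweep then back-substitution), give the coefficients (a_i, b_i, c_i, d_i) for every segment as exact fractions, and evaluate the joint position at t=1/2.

Δ: Δ0=-9, Δ1=5/2, Δ2=-2
row 1: diag=6, rhs=69; c'=1/3, d'=23/2
row 2: denom=8−2·1/3=22/3; d'=(-27−2·23/2)/(22/3)=-75/11
back: M2=-75/11
back: M1=23/2−1/3·-75/11=303/22
M: M0=0, M1=303/22, M2=-75/11, M3=0
seg 0: a=5, c=M0/2=0, d=(M1−M0)/(6·1)=101/44, b=Δ0−h0·(2M0+M1)/6=-497/44
seg 1: a=-4, c=M1/2=303/44, d=(M2−M1)/(6·2)=-151/88, b=Δ1−h1·(2M1+M2)/6=-97/22
seg 2: a=1, c=M2/2=-75/22, d=(M3−M2)/(6·2)=25/44, b=Δ2−h2·(2M2+M3)/6=28/11
t_q=1/2 → seg 0, τ=1/2; S=5+-497/44·τ+0·τ²+101/44·τ³=-127/352

  seg 0: a=5 b=-497/44 c=0 d=101/44
  seg 1: a=-4 b=-97/22 c=303/44 d=-151/88
  seg 2: a=1 b=28/11 c=-75/22 d=25/44
S(1/2) = -127/352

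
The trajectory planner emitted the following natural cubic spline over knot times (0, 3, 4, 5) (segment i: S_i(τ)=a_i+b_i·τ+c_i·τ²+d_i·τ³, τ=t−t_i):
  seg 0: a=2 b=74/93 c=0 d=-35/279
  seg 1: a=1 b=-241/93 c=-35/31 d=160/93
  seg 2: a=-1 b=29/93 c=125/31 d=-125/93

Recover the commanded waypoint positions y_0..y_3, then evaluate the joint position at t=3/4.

y_0 = S_0(0) = a_0 = 2
y_1 = S_1(0) = a_1 = 1
y_2 = S_2(0) = a_2 = -1
y_3 = S_2(1) = 2
t_q=3/4 is in segment 0 (τ=3/4); S_0(τ)=5047/1984

y_0=2 y_1=1 y_2=-1 y_3=2
S(3/4) = 5047/1984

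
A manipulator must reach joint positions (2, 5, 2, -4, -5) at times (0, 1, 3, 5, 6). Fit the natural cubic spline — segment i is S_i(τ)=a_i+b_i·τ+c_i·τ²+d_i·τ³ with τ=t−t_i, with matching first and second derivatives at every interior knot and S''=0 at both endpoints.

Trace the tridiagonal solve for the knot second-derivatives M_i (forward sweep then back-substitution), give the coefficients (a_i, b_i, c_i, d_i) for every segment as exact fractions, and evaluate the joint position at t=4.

Δ: Δ0=3, Δ1=-3/2, Δ2=-3, Δ3=-1
row 1: diag=6, rhs=-27; c'=1/3, d'=-9/2
row 2: denom=8−2·1/3=22/3; d'=(-9−2·-9/2)/(22/3)=0
row 3: denom=6−2·3/11=60/11; d'=(12−2·0)/(60/11)=11/5
back: M3=11/5
back: M2=0−3/11·11/5=-3/5
back: M1=-9/2−1/3·-3/5=-43/10
M: M0=0, M1=-43/10, M2=-3/5, M3=11/5, M4=0
seg 0: a=2, c=M0/2=0, d=(M1−M0)/(6·1)=-43/60, b=Δ0−h0·(2M0+M1)/6=223/60
seg 1: a=5, c=M1/2=-43/20, d=(M2−M1)/(6·2)=37/120, b=Δ1−h1·(2M1+M2)/6=47/30
seg 2: a=2, c=M2/2=-3/10, d=(M3−M2)/(6·2)=7/30, b=Δ2−h2·(2M2+M3)/6=-10/3
seg 3: a=-4, c=M3/2=11/10, d=(M4−M3)/(6·1)=-11/30, b=Δ3−h3·(2M3+M4)/6=-26/15
t_q=4 → seg 2, τ=1; S=2+-10/3·τ+-3/10·τ²+7/30·τ³=-7/5

  seg 0: a=2 b=223/60 c=0 d=-43/60
  seg 1: a=5 b=47/30 c=-43/20 d=37/120
  seg 2: a=2 b=-10/3 c=-3/10 d=7/30
  seg 3: a=-4 b=-26/15 c=11/10 d=-11/30
S(4) = -7/5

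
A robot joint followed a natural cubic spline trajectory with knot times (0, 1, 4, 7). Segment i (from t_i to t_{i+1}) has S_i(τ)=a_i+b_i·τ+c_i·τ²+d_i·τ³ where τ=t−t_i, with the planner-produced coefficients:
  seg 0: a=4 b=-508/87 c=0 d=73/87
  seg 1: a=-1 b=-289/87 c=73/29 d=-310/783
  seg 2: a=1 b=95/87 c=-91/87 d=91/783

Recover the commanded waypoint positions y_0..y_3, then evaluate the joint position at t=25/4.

y_0 = S_0(0) = a_0 = 4
y_1 = S_1(0) = a_1 = -1
y_2 = S_2(0) = a_2 = 1
y_3 = S_2(3) = -2
t_q=25/4 is in segment 2 (τ=9/4); S_2(τ)=-955/1856

y_0=4 y_1=-1 y_2=1 y_3=-2
S(25/4) = -955/1856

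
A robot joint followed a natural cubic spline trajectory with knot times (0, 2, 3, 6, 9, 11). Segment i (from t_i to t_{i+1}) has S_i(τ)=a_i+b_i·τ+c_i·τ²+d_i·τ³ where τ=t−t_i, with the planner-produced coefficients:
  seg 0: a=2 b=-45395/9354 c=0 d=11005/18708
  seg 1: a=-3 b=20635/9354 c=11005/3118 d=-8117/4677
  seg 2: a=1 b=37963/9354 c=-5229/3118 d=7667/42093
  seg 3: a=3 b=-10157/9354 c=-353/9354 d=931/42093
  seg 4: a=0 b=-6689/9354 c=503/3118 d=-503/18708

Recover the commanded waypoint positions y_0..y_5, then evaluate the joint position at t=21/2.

y_0 = S_0(0) = a_0 = 2
y_1 = S_1(0) = a_1 = -3
y_2 = S_2(0) = a_2 = 1
y_3 = S_3(0) = a_3 = 3
y_4 = S_4(0) = a_4 = 0
y_5 = S_4(2) = -1
t_q=21/2 is in segment 4 (τ=3/2); S_4(τ)=-39931/49888

y_0=2 y_1=-3 y_2=1 y_3=3 y_4=0 y_5=-1
S(21/2) = -39931/49888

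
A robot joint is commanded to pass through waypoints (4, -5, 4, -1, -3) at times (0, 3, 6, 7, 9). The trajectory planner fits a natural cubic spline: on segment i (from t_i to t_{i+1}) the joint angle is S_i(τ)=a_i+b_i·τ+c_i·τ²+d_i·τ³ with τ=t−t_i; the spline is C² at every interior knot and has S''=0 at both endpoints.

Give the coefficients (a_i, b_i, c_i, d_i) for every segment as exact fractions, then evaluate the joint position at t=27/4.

Δ: Δ0=-3, Δ1=3, Δ2=-5, Δ3=-1
row 1: diag=12, rhs=36; c'=1/4, d'=3
row 2: denom=8−3·1/4=29/4; d'=(-48−3·3)/(29/4)=-228/29
row 3: denom=6−1·4/29=170/29; d'=(24−1·-228/29)/(170/29)=462/85
back: M3=462/85
back: M2=-228/29−4/29·462/85=-732/85
back: M1=3−1/4·-732/85=438/85
M: M0=0, M1=438/85, M2=-732/85, M3=462/85, M4=0
seg 0: a=4, c=M0/2=0, d=(M1−M0)/(6·3)=73/255, b=Δ0−h0·(2M0+M1)/6=-474/85
seg 1: a=-5, c=M1/2=219/85, d=(M2−M1)/(6·3)=-13/17, b=Δ1−h1·(2M1+M2)/6=183/85
seg 2: a=4, c=M2/2=-366/85, d=(M3−M2)/(6·1)=199/85, b=Δ2−h2·(2M2+M3)/6=-258/85
seg 3: a=-1, c=M3/2=231/85, d=(M4−M3)/(6·2)=-77/170, b=Δ3−h3·(2M3+M4)/6=-393/85
t_q=27/4 → seg 2, τ=3/4; S=4+-258/85·τ+-366/85·τ²+199/85·τ³=1573/5440

  seg 0: a=4 b=-474/85 c=0 d=73/255
  seg 1: a=-5 b=183/85 c=219/85 d=-13/17
  seg 2: a=4 b=-258/85 c=-366/85 d=199/85
  seg 3: a=-1 b=-393/85 c=231/85 d=-77/170
S(27/4) = 1573/5440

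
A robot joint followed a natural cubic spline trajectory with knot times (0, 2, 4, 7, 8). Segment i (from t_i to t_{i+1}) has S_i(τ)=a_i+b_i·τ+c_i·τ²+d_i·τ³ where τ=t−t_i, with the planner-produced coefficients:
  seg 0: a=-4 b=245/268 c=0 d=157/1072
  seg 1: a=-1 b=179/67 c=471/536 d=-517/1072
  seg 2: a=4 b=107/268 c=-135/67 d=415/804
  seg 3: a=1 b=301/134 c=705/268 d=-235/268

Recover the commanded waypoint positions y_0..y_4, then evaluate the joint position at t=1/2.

y_0=-4 y_1=-1 y_2=4 y_3=1 y_4=5
S(1/2) = -30227/8576

y_0 = S_0(0) = a_0 = -4
y_1 = S_1(0) = a_1 = -1
y_2 = S_2(0) = a_2 = 4
y_3 = S_3(0) = a_3 = 1
y_4 = S_3(1) = 5
t_q=1/2 is in segment 0 (τ=1/2); S_0(τ)=-30227/8576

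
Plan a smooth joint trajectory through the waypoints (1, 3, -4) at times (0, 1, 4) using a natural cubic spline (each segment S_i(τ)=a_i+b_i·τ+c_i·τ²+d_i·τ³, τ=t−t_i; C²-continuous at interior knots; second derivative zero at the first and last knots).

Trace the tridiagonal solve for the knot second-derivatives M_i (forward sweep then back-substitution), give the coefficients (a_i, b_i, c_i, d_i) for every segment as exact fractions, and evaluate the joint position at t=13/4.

Δ: Δ0=2, Δ1=-7/3
row 1: diag=8, rhs=-26; c'=3/8, d'=-13/4
back: M1=-13/4
M: M0=0, M1=-13/4, M2=0
seg 0: a=1, c=M0/2=0, d=(M1−M0)/(6·1)=-13/24, b=Δ0−h0·(2M0+M1)/6=61/24
seg 1: a=3, c=M1/2=-13/8, d=(M2−M1)/(6·3)=13/72, b=Δ1−h1·(2M1+M2)/6=11/12
t_q=13/4 → seg 1, τ=9/4; S=3+11/12·τ+-13/8·τ²+13/72·τ³=-567/512

  seg 0: a=1 b=61/24 c=0 d=-13/24
  seg 1: a=3 b=11/12 c=-13/8 d=13/72
S(13/4) = -567/512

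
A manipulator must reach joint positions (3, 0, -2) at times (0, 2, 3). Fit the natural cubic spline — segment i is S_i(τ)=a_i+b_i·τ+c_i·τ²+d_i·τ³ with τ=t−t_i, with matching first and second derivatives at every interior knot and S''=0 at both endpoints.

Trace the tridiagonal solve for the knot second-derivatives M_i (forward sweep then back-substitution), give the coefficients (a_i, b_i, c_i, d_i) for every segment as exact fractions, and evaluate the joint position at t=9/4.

  seg 0: a=3 b=-4/3 c=0 d=-1/24
  seg 1: a=0 b=-11/6 c=-1/4 d=1/12
S(9/4) = -121/256

Δ: Δ0=-3/2, Δ1=-2
row 1: diag=6, rhs=-3; c'=1/6, d'=-1/2
back: M1=-1/2
M: M0=0, M1=-1/2, M2=0
seg 0: a=3, c=M0/2=0, d=(M1−M0)/(6·2)=-1/24, b=Δ0−h0·(2M0+M1)/6=-4/3
seg 1: a=0, c=M1/2=-1/4, d=(M2−M1)/(6·1)=1/12, b=Δ1−h1·(2M1+M2)/6=-11/6
t_q=9/4 → seg 1, τ=1/4; S=0+-11/6·τ+-1/4·τ²+1/12·τ³=-121/256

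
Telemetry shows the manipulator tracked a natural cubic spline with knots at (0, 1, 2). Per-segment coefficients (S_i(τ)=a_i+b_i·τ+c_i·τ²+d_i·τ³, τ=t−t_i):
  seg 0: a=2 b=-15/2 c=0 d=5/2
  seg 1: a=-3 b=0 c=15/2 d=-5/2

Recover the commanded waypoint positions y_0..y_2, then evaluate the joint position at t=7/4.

y_0 = S_0(0) = a_0 = 2
y_1 = S_1(0) = a_1 = -3
y_2 = S_1(1) = 2
t_q=7/4 is in segment 1 (τ=3/4); S_1(τ)=21/128

y_0=2 y_1=-3 y_2=2
S(7/4) = 21/128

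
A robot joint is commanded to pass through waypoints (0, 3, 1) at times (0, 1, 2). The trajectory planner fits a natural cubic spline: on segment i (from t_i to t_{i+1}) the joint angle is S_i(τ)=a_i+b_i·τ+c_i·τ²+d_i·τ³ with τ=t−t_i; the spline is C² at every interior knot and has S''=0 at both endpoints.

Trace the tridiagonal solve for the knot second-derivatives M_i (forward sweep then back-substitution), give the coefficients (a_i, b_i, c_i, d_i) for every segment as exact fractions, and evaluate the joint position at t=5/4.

  seg 0: a=0 b=17/4 c=0 d=-5/4
  seg 1: a=3 b=1/2 c=-15/4 d=5/4
S(5/4) = 745/256

Δ: Δ0=3, Δ1=-2
row 1: diag=4, rhs=-30; c'=1/4, d'=-15/2
back: M1=-15/2
M: M0=0, M1=-15/2, M2=0
seg 0: a=0, c=M0/2=0, d=(M1−M0)/(6·1)=-5/4, b=Δ0−h0·(2M0+M1)/6=17/4
seg 1: a=3, c=M1/2=-15/4, d=(M2−M1)/(6·1)=5/4, b=Δ1−h1·(2M1+M2)/6=1/2
t_q=5/4 → seg 1, τ=1/4; S=3+1/2·τ+-15/4·τ²+5/4·τ³=745/256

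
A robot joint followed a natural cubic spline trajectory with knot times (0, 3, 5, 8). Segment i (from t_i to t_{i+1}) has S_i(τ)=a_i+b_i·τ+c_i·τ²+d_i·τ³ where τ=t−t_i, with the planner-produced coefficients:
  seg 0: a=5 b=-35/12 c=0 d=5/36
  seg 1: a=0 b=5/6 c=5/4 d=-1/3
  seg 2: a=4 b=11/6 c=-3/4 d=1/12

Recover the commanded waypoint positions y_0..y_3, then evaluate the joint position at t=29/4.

y_0 = S_0(0) = a_0 = 5
y_1 = S_1(0) = a_1 = 0
y_2 = S_2(0) = a_2 = 4
y_3 = S_2(3) = 5
t_q=29/4 is in segment 2 (τ=9/4); S_2(τ)=1351/256

y_0=5 y_1=0 y_2=4 y_3=5
S(29/4) = 1351/256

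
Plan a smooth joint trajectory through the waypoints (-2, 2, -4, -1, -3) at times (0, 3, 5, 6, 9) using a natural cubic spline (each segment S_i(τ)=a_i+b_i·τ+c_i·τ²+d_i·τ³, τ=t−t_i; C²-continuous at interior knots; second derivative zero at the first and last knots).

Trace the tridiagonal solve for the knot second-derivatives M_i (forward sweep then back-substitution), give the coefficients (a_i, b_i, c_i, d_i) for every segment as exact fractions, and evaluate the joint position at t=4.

  seg 0: a=-2 b=1505/438 c=0 d=-307/1314
  seg 1: a=2 b=-629/219 c=-307/146 d=893/876
  seg 2: a=-4 b=208/219 c=293/73 d=-430/219
  seg 3: a=-1 b=676/219 c=-137/73 d=137/657
S(4) = -571/292

Δ: Δ0=4/3, Δ1=-3, Δ2=3, Δ3=-2/3
row 1: diag=10, rhs=-26; c'=1/5, d'=-13/5
row 2: denom=6−2·1/5=28/5; d'=(36−2·-13/5)/(28/5)=103/14
row 3: denom=8−1·5/28=219/28; d'=(-22−1·103/14)/(219/28)=-274/73
back: M3=-274/73
back: M2=103/14−5/28·-274/73=586/73
back: M1=-13/5−1/5·586/73=-307/73
M: M0=0, M1=-307/73, M2=586/73, M3=-274/73, M4=0
seg 0: a=-2, c=M0/2=0, d=(M1−M0)/(6·3)=-307/1314, b=Δ0−h0·(2M0+M1)/6=1505/438
seg 1: a=2, c=M1/2=-307/146, d=(M2−M1)/(6·2)=893/876, b=Δ1−h1·(2M1+M2)/6=-629/219
seg 2: a=-4, c=M2/2=293/73, d=(M3−M2)/(6·1)=-430/219, b=Δ2−h2·(2M2+M3)/6=208/219
seg 3: a=-1, c=M3/2=-137/73, d=(M4−M3)/(6·3)=137/657, b=Δ3−h3·(2M3+M4)/6=676/219
t_q=4 → seg 1, τ=1; S=2+-629/219·τ+-307/146·τ²+893/876·τ³=-571/292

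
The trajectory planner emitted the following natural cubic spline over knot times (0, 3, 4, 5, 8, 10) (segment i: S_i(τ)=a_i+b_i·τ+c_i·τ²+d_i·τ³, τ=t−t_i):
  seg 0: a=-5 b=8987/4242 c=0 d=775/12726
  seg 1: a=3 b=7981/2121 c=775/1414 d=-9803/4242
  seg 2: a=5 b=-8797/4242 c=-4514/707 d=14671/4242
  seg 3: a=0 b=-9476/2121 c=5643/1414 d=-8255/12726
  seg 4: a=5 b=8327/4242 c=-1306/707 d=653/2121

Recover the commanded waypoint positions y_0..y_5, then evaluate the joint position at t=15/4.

y_0 = S_0(0) = a_0 = -5
y_1 = S_1(0) = a_1 = 3
y_2 = S_2(0) = a_2 = 5
y_3 = S_3(0) = a_3 = 0
y_4 = S_4(0) = a_4 = 5
y_5 = S_4(2) = 4
t_q=15/4 is in segment 1 (τ=3/4); S_1(τ)=466553/90496

y_0=-5 y_1=3 y_2=5 y_3=0 y_4=5 y_5=4
S(15/4) = 466553/90496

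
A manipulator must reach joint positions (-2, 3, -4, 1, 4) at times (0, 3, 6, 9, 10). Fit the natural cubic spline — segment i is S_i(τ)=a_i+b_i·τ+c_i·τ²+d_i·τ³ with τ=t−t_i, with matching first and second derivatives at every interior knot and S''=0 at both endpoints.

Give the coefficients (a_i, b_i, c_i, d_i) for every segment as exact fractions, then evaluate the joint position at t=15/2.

Δ: Δ0=5/3, Δ1=-7/3, Δ2=5/3, Δ3=3
row 1: diag=12, rhs=-24; c'=1/4, d'=-2
row 2: denom=12−3·1/4=45/4; d'=(24−3·-2)/(45/4)=8/3
row 3: denom=8−3·4/15=36/5; d'=(8−3·8/3)/(36/5)=0
back: M3=0
back: M2=8/3−4/15·0=8/3
back: M1=-2−1/4·8/3=-8/3
M: M0=0, M1=-8/3, M2=8/3, M3=0, M4=0
seg 0: a=-2, c=M0/2=0, d=(M1−M0)/(6·3)=-4/27, b=Δ0−h0·(2M0+M1)/6=3
seg 1: a=3, c=M1/2=-4/3, d=(M2−M1)/(6·3)=8/27, b=Δ1−h1·(2M1+M2)/6=-1
seg 2: a=-4, c=M2/2=4/3, d=(M3−M2)/(6·3)=-4/27, b=Δ2−h2·(2M2+M3)/6=-1
seg 3: a=1, c=M3/2=0, d=(M4−M3)/(6·1)=0, b=Δ3−h3·(2M3+M4)/6=3
t_q=15/2 → seg 2, τ=3/2; S=-4+-1·τ+4/3·τ²+-4/27·τ³=-3

  seg 0: a=-2 b=3 c=0 d=-4/27
  seg 1: a=3 b=-1 c=-4/3 d=8/27
  seg 2: a=-4 b=-1 c=4/3 d=-4/27
  seg 3: a=1 b=3 c=0 d=0
S(15/2) = -3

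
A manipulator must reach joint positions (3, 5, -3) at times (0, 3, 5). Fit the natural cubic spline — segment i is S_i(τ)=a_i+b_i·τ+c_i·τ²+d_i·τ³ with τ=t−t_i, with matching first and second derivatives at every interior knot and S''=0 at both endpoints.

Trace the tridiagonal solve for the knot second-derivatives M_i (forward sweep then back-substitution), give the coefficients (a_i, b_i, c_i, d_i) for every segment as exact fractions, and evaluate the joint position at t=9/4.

Δ: Δ0=2/3, Δ1=-4
row 1: diag=10, rhs=-28; c'=1/5, d'=-14/5
back: M1=-14/5
M: M0=0, M1=-14/5, M2=0
seg 0: a=3, c=M0/2=0, d=(M1−M0)/(6·3)=-7/45, b=Δ0−h0·(2M0+M1)/6=31/15
seg 1: a=5, c=M1/2=-7/5, d=(M2−M1)/(6·2)=7/30, b=Δ1−h1·(2M1+M2)/6=-32/15
t_q=9/4 → seg 0, τ=9/4; S=3+31/15·τ+0·τ²+-7/45·τ³=1881/320

  seg 0: a=3 b=31/15 c=0 d=-7/45
  seg 1: a=5 b=-32/15 c=-7/5 d=7/30
S(9/4) = 1881/320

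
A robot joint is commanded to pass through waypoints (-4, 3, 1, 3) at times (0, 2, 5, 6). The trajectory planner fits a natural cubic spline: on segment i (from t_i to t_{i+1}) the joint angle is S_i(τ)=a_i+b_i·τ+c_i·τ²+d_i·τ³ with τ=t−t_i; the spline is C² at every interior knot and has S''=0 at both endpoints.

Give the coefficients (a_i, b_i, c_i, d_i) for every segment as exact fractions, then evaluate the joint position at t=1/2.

Δ: Δ0=7/2, Δ1=-2/3, Δ2=2
row 1: diag=10, rhs=-25; c'=3/10, d'=-5/2
row 2: denom=8−3·3/10=71/10; d'=(16−3·-5/2)/(71/10)=235/71
back: M2=235/71
back: M1=-5/2−3/10·235/71=-248/71
M: M0=0, M1=-248/71, M2=235/71, M3=0
seg 0: a=-4, c=M0/2=0, d=(M1−M0)/(6·2)=-62/213, b=Δ0−h0·(2M0+M1)/6=1987/426
seg 1: a=3, c=M1/2=-124/71, d=(M2−M1)/(6·3)=161/426, b=Δ1−h1·(2M1+M2)/6=499/426
seg 2: a=1, c=M2/2=235/142, d=(M3−M2)/(6·1)=-235/426, b=Δ2−h2·(2M2+M3)/6=191/213
t_q=1/2 → seg 0, τ=1/2; S=-4+1987/426·τ+0·τ²+-62/213·τ³=-121/71

  seg 0: a=-4 b=1987/426 c=0 d=-62/213
  seg 1: a=3 b=499/426 c=-124/71 d=161/426
  seg 2: a=1 b=191/213 c=235/142 d=-235/426
S(1/2) = -121/71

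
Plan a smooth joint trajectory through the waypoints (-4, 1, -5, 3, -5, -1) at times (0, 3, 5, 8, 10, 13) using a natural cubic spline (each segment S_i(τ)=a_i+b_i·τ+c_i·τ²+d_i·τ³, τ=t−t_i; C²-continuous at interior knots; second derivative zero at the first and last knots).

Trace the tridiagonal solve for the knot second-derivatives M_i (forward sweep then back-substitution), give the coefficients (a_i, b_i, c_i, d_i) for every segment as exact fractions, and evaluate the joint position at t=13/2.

  seg 0: a=-4 b=2558/693 c=0 d=-1403/6237
  seg 1: a=1 b=-1651/693 c=-1403/693 d=1189/1386
  seg 2: a=-5 b=-43/231 c=2164/693 d=-215/297
  seg 3: a=3 b=-230/231 c=-2351/693 d=655/693
  seg 4: a=-5 b=-2234/693 c=1579/693 d=-1579/6237
S(13/2) = -39/56

Δ: Δ0=5/3, Δ1=-3, Δ2=8/3, Δ3=-4, Δ4=4/3
row 1: diag=10, rhs=-28; c'=1/5, d'=-14/5
row 2: denom=10−2·1/5=48/5; d'=(34−2·-14/5)/(48/5)=33/8
row 3: denom=10−3·5/16=145/16; d'=(-40−3·33/8)/(145/16)=-838/145
row 4: denom=10−2·32/145=1386/145; d'=(32−2·-838/145)/(1386/145)=3158/693
back: M4=3158/693
back: M3=-838/145−32/145·3158/693=-4702/693
back: M2=33/8−5/16·-4702/693=4328/693
back: M1=-14/5−1/5·4328/693=-2806/693
M: M0=0, M1=-2806/693, M2=4328/693, M3=-4702/693, M4=3158/693, M5=0
seg 0: a=-4, c=M0/2=0, d=(M1−M0)/(6·3)=-1403/6237, b=Δ0−h0·(2M0+M1)/6=2558/693
seg 1: a=1, c=M1/2=-1403/693, d=(M2−M1)/(6·2)=1189/1386, b=Δ1−h1·(2M1+M2)/6=-1651/693
seg 2: a=-5, c=M2/2=2164/693, d=(M3−M2)/(6·3)=-215/297, b=Δ2−h2·(2M2+M3)/6=-43/231
seg 3: a=3, c=M3/2=-2351/693, d=(M4−M3)/(6·2)=655/693, b=Δ3−h3·(2M3+M4)/6=-230/231
seg 4: a=-5, c=M4/2=1579/693, d=(M5−M4)/(6·3)=-1579/6237, b=Δ4−h4·(2M4+M5)/6=-2234/693
t_q=13/2 → seg 2, τ=3/2; S=-5+-43/231·τ+2164/693·τ²+-215/297·τ³=-39/56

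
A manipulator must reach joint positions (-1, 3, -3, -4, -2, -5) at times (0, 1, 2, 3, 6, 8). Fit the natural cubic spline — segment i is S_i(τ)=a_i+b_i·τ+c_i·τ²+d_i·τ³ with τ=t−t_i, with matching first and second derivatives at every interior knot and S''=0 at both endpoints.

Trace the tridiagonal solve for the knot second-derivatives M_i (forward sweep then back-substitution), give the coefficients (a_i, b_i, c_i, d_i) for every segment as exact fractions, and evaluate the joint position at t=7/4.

  seg 0: a=-1 b=43031/6150 c=0 d=-18431/6150
  seg 1: a=3 b=-6131/3075 c=-18431/2050 d=6131/1230
  seg 2: a=-3 b=-30883/6150 c=6112/1025 d=-11939/6150
  seg 3: a=-4 b=3322/3075 c=57/410 d=-1703/18450
  seg 4: a=-2 b=-3553/6150 c=-709/1025 d=709/6150
S(7/4) = -190213/131200

Δ: Δ0=4, Δ1=-6, Δ2=-1, Δ3=2/3, Δ4=-3/2
row 1: diag=4, rhs=-60; c'=1/4, d'=-15
row 2: denom=4−1·1/4=15/4; d'=(30−1·-15)/(15/4)=12
row 3: denom=8−1·4/15=116/15; d'=(10−1·12)/(116/15)=-15/58
row 4: denom=10−3·45/116=1025/116; d'=(-13−3·-15/58)/(1025/116)=-1418/1025
back: M4=-1418/1025
back: M3=-15/58−45/116·-1418/1025=57/205
back: M2=12−4/15·57/205=12224/1025
back: M1=-15−1/4·12224/1025=-18431/1025
M: M0=0, M1=-18431/1025, M2=12224/1025, M3=57/205, M4=-1418/1025, M5=0
seg 0: a=-1, c=M0/2=0, d=(M1−M0)/(6·1)=-18431/6150, b=Δ0−h0·(2M0+M1)/6=43031/6150
seg 1: a=3, c=M1/2=-18431/2050, d=(M2−M1)/(6·1)=6131/1230, b=Δ1−h1·(2M1+M2)/6=-6131/3075
seg 2: a=-3, c=M2/2=6112/1025, d=(M3−M2)/(6·1)=-11939/6150, b=Δ2−h2·(2M2+M3)/6=-30883/6150
seg 3: a=-4, c=M3/2=57/410, d=(M4−M3)/(6·3)=-1703/18450, b=Δ3−h3·(2M3+M4)/6=3322/3075
seg 4: a=-2, c=M4/2=-709/1025, d=(M5−M4)/(6·2)=709/6150, b=Δ4−h4·(2M4+M5)/6=-3553/6150
t_q=7/4 → seg 1, τ=3/4; S=3+-6131/3075·τ+-18431/2050·τ²+6131/1230·τ³=-190213/131200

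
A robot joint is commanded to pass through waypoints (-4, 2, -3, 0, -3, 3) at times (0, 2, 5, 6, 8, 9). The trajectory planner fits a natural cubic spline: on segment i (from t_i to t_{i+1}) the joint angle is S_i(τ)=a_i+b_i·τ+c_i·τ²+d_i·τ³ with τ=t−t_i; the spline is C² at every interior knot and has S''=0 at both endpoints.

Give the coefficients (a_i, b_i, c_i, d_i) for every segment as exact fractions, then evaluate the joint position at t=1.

Δ: Δ0=3, Δ1=-5/3, Δ2=3, Δ3=-3/2, Δ4=6
row 1: diag=10, rhs=-28; c'=3/10, d'=-14/5
row 2: denom=8−3·3/10=71/10; d'=(28−3·-14/5)/(71/10)=364/71
row 3: denom=6−1·10/71=416/71; d'=(-27−1·364/71)/(416/71)=-2281/416
row 4: denom=6−2·71/208=553/104; d'=(45−2·-2281/416)/(553/104)=1663/158
back: M4=1663/158
back: M3=-2281/416−71/208·1663/158=-717/79
back: M2=364/71−10/71·-717/79=506/79
back: M1=-14/5−3/10·506/79=-373/79
M: M0=0, M1=-373/79, M2=506/79, M3=-717/79, M4=1663/158, M5=0
seg 0: a=-4, c=M0/2=0, d=(M1−M0)/(6·2)=-373/948, b=Δ0−h0·(2M0+M1)/6=1084/237
seg 1: a=2, c=M1/2=-373/158, d=(M2−M1)/(6·3)=293/474, b=Δ1−h1·(2M1+M2)/6=-35/237
seg 2: a=-3, c=M2/2=253/79, d=(M3−M2)/(6·1)=-1223/474, b=Δ2−h2·(2M2+M3)/6=1127/474
seg 3: a=0, c=M3/2=-717/158, d=(M4−M3)/(6·2)=3097/1896, b=Δ3−h3·(2M3+M4)/6=247/237
seg 4: a=-3, c=M4/2=1663/316, d=(M5−M4)/(6·1)=-1663/948, b=Δ4−h4·(2M4+M5)/6=1181/474
t_q=1 → seg 0, τ=1; S=-4+1084/237·τ+0·τ²+-373/948·τ³=57/316

  seg 0: a=-4 b=1084/237 c=0 d=-373/948
  seg 1: a=2 b=-35/237 c=-373/158 d=293/474
  seg 2: a=-3 b=1127/474 c=253/79 d=-1223/474
  seg 3: a=0 b=247/237 c=-717/158 d=3097/1896
  seg 4: a=-3 b=1181/474 c=1663/316 d=-1663/948
S(1) = 57/316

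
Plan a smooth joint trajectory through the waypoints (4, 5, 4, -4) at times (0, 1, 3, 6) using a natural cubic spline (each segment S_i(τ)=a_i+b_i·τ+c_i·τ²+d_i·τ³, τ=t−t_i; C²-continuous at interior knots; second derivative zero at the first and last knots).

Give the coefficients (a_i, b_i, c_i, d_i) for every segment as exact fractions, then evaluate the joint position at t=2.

Δ: Δ0=1, Δ1=-1/2, Δ2=-8/3
row 1: diag=6, rhs=-9; c'=1/3, d'=-3/2
row 2: denom=10−2·1/3=28/3; d'=(-13−2·-3/2)/(28/3)=-15/14
back: M2=-15/14
back: M1=-3/2−1/3·-15/14=-8/7
M: M0=0, M1=-8/7, M2=-15/14, M3=0
seg 0: a=4, c=M0/2=0, d=(M1−M0)/(6·1)=-4/21, b=Δ0−h0·(2M0+M1)/6=25/21
seg 1: a=5, c=M1/2=-4/7, d=(M2−M1)/(6·2)=1/168, b=Δ1−h1·(2M1+M2)/6=13/21
seg 2: a=4, c=M2/2=-15/28, d=(M3−M2)/(6·3)=5/84, b=Δ2−h2·(2M2+M3)/6=-67/42
t_q=2 → seg 1, τ=1; S=5+13/21·τ+-4/7·τ²+1/168·τ³=283/56

  seg 0: a=4 b=25/21 c=0 d=-4/21
  seg 1: a=5 b=13/21 c=-4/7 d=1/168
  seg 2: a=4 b=-67/42 c=-15/28 d=5/84
S(2) = 283/56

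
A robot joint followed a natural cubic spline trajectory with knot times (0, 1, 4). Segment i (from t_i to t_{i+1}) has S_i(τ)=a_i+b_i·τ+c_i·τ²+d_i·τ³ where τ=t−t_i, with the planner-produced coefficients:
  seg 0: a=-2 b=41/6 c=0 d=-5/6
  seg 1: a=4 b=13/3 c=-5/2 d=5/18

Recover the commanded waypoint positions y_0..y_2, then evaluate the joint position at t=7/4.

y_0=-2 y_1=4 y_2=2
S(7/4) = 763/128

y_0 = S_0(0) = a_0 = -2
y_1 = S_1(0) = a_1 = 4
y_2 = S_1(3) = 2
t_q=7/4 is in segment 1 (τ=3/4); S_1(τ)=763/128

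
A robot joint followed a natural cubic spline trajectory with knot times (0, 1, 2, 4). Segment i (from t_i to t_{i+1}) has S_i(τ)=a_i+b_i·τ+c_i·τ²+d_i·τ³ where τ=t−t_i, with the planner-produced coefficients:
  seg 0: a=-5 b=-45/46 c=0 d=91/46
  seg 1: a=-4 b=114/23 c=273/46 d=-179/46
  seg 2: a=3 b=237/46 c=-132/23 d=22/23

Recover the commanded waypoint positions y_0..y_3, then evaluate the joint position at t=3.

y_0=-5 y_1=-4 y_2=3 y_3=-2
S(3) = 155/46

y_0 = S_0(0) = a_0 = -5
y_1 = S_1(0) = a_1 = -4
y_2 = S_2(0) = a_2 = 3
y_3 = S_2(2) = -2
t_q=3 is in segment 2 (τ=1); S_2(τ)=155/46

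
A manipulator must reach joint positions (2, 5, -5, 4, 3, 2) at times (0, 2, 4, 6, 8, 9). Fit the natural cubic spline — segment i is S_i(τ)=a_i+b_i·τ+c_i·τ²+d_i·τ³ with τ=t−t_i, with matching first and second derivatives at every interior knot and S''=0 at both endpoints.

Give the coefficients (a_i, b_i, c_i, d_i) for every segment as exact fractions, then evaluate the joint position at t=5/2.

  seg 0: a=2 b=205/51 c=0 d=-257/408
  seg 1: a=5 b=-361/102 c=-257/68 d=311/204
  seg 2: a=-5 b=-37/102 c=365/68 d=-599/408
  seg 3: a=4 b=178/51 c=-117/34 d=295/408
  seg 4: a=3 b=-163/102 c=61/68 d=-61/204
S(5/2) = 1347/544

Δ: Δ0=3/2, Δ1=-5, Δ2=9/2, Δ3=-1/2, Δ4=-1
row 1: diag=8, rhs=-39; c'=1/4, d'=-39/8
row 2: denom=8−2·1/4=15/2; d'=(57−2·-39/8)/(15/2)=89/10
row 3: denom=8−2·4/15=112/15; d'=(-30−2·89/10)/(112/15)=-717/112
row 4: denom=6−2·15/56=153/28; d'=(-3−2·-717/112)/(153/28)=61/34
back: M4=61/34
back: M3=-717/112−15/56·61/34=-117/17
back: M2=89/10−4/15·-117/17=365/34
back: M1=-39/8−1/4·365/34=-257/34
M: M0=0, M1=-257/34, M2=365/34, M3=-117/17, M4=61/34, M5=0
seg 0: a=2, c=M0/2=0, d=(M1−M0)/(6·2)=-257/408, b=Δ0−h0·(2M0+M1)/6=205/51
seg 1: a=5, c=M1/2=-257/68, d=(M2−M1)/(6·2)=311/204, b=Δ1−h1·(2M1+M2)/6=-361/102
seg 2: a=-5, c=M2/2=365/68, d=(M3−M2)/(6·2)=-599/408, b=Δ2−h2·(2M2+M3)/6=-37/102
seg 3: a=4, c=M3/2=-117/34, d=(M4−M3)/(6·2)=295/408, b=Δ3−h3·(2M3+M4)/6=178/51
seg 4: a=3, c=M4/2=61/68, d=(M5−M4)/(6·1)=-61/204, b=Δ4−h4·(2M4+M5)/6=-163/102
t_q=5/2 → seg 1, τ=1/2; S=5+-361/102·τ+-257/68·τ²+311/204·τ³=1347/544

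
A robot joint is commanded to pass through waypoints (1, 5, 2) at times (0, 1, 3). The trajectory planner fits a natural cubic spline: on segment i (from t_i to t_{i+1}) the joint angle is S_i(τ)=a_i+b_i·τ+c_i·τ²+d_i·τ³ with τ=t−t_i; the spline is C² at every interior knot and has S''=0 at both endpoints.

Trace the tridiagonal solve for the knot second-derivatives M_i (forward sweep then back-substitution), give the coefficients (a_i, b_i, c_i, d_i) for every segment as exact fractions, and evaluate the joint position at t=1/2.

  seg 0: a=1 b=59/12 c=0 d=-11/12
  seg 1: a=5 b=13/6 c=-11/4 d=11/24
S(1/2) = 107/32

Δ: Δ0=4, Δ1=-3/2
row 1: diag=6, rhs=-33; c'=1/3, d'=-11/2
back: M1=-11/2
M: M0=0, M1=-11/2, M2=0
seg 0: a=1, c=M0/2=0, d=(M1−M0)/(6·1)=-11/12, b=Δ0−h0·(2M0+M1)/6=59/12
seg 1: a=5, c=M1/2=-11/4, d=(M2−M1)/(6·2)=11/24, b=Δ1−h1·(2M1+M2)/6=13/6
t_q=1/2 → seg 0, τ=1/2; S=1+59/12·τ+0·τ²+-11/12·τ³=107/32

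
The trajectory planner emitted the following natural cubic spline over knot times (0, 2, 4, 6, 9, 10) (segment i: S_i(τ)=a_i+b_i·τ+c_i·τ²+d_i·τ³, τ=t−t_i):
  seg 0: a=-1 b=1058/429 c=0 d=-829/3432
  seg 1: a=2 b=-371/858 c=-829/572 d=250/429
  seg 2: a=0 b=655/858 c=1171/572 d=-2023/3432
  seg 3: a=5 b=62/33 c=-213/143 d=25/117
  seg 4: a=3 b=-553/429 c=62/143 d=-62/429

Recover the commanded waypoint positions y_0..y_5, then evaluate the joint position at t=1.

y_0 = S_0(0) = a_0 = -1
y_1 = S_1(0) = a_1 = 2
y_2 = S_2(0) = a_2 = 0
y_3 = S_3(0) = a_3 = 5
y_4 = S_4(0) = a_4 = 3
y_5 = S_4(1) = 2
t_q=1 is in segment 0 (τ=1); S_0(τ)=1401/1144

y_0=-1 y_1=2 y_2=0 y_3=5 y_4=3 y_5=2
S(1) = 1401/1144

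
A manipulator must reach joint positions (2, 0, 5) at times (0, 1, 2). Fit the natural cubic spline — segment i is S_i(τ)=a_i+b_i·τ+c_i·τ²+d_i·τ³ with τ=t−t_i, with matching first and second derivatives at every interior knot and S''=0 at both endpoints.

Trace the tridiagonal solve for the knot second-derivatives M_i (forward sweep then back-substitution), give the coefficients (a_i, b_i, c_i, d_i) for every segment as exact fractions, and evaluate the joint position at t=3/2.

  seg 0: a=2 b=-15/4 c=0 d=7/4
  seg 1: a=0 b=3/2 c=21/4 d=-7/4
S(3/2) = 59/32

Δ: Δ0=-2, Δ1=5
row 1: diag=4, rhs=42; c'=1/4, d'=21/2
back: M1=21/2
M: M0=0, M1=21/2, M2=0
seg 0: a=2, c=M0/2=0, d=(M1−M0)/(6·1)=7/4, b=Δ0−h0·(2M0+M1)/6=-15/4
seg 1: a=0, c=M1/2=21/4, d=(M2−M1)/(6·1)=-7/4, b=Δ1−h1·(2M1+M2)/6=3/2
t_q=3/2 → seg 1, τ=1/2; S=0+3/2·τ+21/4·τ²+-7/4·τ³=59/32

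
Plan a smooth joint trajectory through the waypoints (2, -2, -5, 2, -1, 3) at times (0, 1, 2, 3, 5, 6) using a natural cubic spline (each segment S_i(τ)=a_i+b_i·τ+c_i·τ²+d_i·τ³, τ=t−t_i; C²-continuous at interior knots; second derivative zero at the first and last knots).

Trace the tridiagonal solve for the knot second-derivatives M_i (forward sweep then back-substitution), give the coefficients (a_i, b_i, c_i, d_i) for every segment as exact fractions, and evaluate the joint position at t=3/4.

  seg 0: a=2 b=-391/114 c=0 d=-65/114
  seg 1: a=-2 b=-293/57 c=-65/38 d=439/114
  seg 2: a=-5 b=341/114 c=187/19 d=-35/6
  seg 3: a=2 b=295/57 c=-291/38 d=985/456
  seg 4: a=-1 b=53/114 c=403/76 d=-403/228
S(3/4) = -1977/2432

Δ: Δ0=-4, Δ1=-3, Δ2=7, Δ3=-3/2, Δ4=4
row 1: diag=4, rhs=6; c'=1/4, d'=3/2
row 2: denom=4−1·1/4=15/4; d'=(60−1·3/2)/(15/4)=78/5
row 3: denom=6−1·4/15=86/15; d'=(-51−1·78/5)/(86/15)=-999/86
row 4: denom=6−2·15/43=228/43; d'=(33−2·-999/86)/(228/43)=403/38
back: M4=403/38
back: M3=-999/86−15/43·403/38=-291/19
back: M2=78/5−4/15·-291/19=374/19
back: M1=3/2−1/4·374/19=-65/19
M: M0=0, M1=-65/19, M2=374/19, M3=-291/19, M4=403/38, M5=0
seg 0: a=2, c=M0/2=0, d=(M1−M0)/(6·1)=-65/114, b=Δ0−h0·(2M0+M1)/6=-391/114
seg 1: a=-2, c=M1/2=-65/38, d=(M2−M1)/(6·1)=439/114, b=Δ1−h1·(2M1+M2)/6=-293/57
seg 2: a=-5, c=M2/2=187/19, d=(M3−M2)/(6·1)=-35/6, b=Δ2−h2·(2M2+M3)/6=341/114
seg 3: a=2, c=M3/2=-291/38, d=(M4−M3)/(6·2)=985/456, b=Δ3−h3·(2M3+M4)/6=295/57
seg 4: a=-1, c=M4/2=403/76, d=(M5−M4)/(6·1)=-403/228, b=Δ4−h4·(2M4+M5)/6=53/114
t_q=3/4 → seg 0, τ=3/4; S=2+-391/114·τ+0·τ²+-65/114·τ³=-1977/2432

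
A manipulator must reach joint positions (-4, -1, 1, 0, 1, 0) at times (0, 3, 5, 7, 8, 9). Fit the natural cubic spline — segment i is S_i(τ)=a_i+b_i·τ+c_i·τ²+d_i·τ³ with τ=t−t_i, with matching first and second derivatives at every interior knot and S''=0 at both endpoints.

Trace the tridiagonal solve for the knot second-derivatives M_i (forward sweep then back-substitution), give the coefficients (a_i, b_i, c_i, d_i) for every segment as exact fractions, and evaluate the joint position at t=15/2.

  seg 0: a=-4 b=1285/1588 c=0 d=101/4764
  seg 1: a=-1 b=1097/794 c=303/1588 d=-303/1588
  seg 2: a=1 b=-115/794 c=-1515/1588 d=1233/3176
  seg 3: a=0 b=277/397 c=546/397 d=-426/397
  seg 4: a=1 b=91/397 c=-732/397 d=244/397
S(15/2) = 887/1588

Δ: Δ0=1, Δ1=1, Δ2=-1/2, Δ3=1, Δ4=-1
row 1: diag=10, rhs=0; c'=1/5, d'=0
row 2: denom=8−2·1/5=38/5; d'=(-9−2·0)/(38/5)=-45/38
row 3: denom=6−2·5/19=104/19; d'=(9−2·-45/38)/(104/19)=27/13
row 4: denom=4−1·19/104=397/104; d'=(-12−1·27/13)/(397/104)=-1464/397
back: M4=-1464/397
back: M3=27/13−19/104·-1464/397=1092/397
back: M2=-45/38−5/19·1092/397=-1515/794
back: M1=0−1/5·-1515/794=303/794
M: M0=0, M1=303/794, M2=-1515/794, M3=1092/397, M4=-1464/397, M5=0
seg 0: a=-4, c=M0/2=0, d=(M1−M0)/(6·3)=101/4764, b=Δ0−h0·(2M0+M1)/6=1285/1588
seg 1: a=-1, c=M1/2=303/1588, d=(M2−M1)/(6·2)=-303/1588, b=Δ1−h1·(2M1+M2)/6=1097/794
seg 2: a=1, c=M2/2=-1515/1588, d=(M3−M2)/(6·2)=1233/3176, b=Δ2−h2·(2M2+M3)/6=-115/794
seg 3: a=0, c=M3/2=546/397, d=(M4−M3)/(6·1)=-426/397, b=Δ3−h3·(2M3+M4)/6=277/397
seg 4: a=1, c=M4/2=-732/397, d=(M5−M4)/(6·1)=244/397, b=Δ4−h4·(2M4+M5)/6=91/397
t_q=15/2 → seg 3, τ=1/2; S=0+277/397·τ+546/397·τ²+-426/397·τ³=887/1588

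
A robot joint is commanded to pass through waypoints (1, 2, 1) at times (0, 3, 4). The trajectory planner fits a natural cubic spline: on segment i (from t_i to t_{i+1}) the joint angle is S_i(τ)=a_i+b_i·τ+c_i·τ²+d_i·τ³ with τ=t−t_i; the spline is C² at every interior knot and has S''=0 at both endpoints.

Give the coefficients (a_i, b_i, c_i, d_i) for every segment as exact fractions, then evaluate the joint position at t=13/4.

Δ: Δ0=1/3, Δ1=-1
row 1: diag=8, rhs=-8; c'=1/8, d'=-1
back: M1=-1
M: M0=0, M1=-1, M2=0
seg 0: a=1, c=M0/2=0, d=(M1−M0)/(6·3)=-1/18, b=Δ0−h0·(2M0+M1)/6=5/6
seg 1: a=2, c=M1/2=-1/2, d=(M2−M1)/(6·1)=1/6, b=Δ1−h1·(2M1+M2)/6=-2/3
t_q=13/4 → seg 1, τ=1/4; S=2+-2/3·τ+-1/2·τ²+1/6·τ³=231/128

  seg 0: a=1 b=5/6 c=0 d=-1/18
  seg 1: a=2 b=-2/3 c=-1/2 d=1/6
S(13/4) = 231/128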